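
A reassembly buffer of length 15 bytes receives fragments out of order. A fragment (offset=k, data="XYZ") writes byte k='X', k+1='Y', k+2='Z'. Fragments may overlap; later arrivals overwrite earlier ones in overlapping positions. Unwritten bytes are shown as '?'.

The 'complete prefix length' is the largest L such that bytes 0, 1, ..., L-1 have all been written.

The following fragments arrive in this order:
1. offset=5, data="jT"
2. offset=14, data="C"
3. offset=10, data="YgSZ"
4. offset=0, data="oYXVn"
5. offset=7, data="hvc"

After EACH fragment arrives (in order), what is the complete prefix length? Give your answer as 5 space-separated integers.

Fragment 1: offset=5 data="jT" -> buffer=?????jT???????? -> prefix_len=0
Fragment 2: offset=14 data="C" -> buffer=?????jT???????C -> prefix_len=0
Fragment 3: offset=10 data="YgSZ" -> buffer=?????jT???YgSZC -> prefix_len=0
Fragment 4: offset=0 data="oYXVn" -> buffer=oYXVnjT???YgSZC -> prefix_len=7
Fragment 5: offset=7 data="hvc" -> buffer=oYXVnjThvcYgSZC -> prefix_len=15

Answer: 0 0 0 7 15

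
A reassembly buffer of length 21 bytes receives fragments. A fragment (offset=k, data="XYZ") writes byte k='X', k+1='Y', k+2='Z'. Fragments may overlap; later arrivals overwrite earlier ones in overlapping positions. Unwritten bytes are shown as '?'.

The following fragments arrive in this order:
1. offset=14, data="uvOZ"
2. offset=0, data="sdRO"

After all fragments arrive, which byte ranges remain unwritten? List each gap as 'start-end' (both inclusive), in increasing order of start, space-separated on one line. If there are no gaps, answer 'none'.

Answer: 4-13 18-20

Derivation:
Fragment 1: offset=14 len=4
Fragment 2: offset=0 len=4
Gaps: 4-13 18-20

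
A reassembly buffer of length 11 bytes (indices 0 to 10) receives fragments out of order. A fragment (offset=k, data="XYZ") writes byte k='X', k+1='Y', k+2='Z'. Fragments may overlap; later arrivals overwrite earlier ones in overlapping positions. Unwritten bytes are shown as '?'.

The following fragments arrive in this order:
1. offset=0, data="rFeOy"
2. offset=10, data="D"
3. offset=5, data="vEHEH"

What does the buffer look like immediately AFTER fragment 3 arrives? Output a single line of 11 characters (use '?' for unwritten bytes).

Answer: rFeOyvEHEHD

Derivation:
Fragment 1: offset=0 data="rFeOy" -> buffer=rFeOy??????
Fragment 2: offset=10 data="D" -> buffer=rFeOy?????D
Fragment 3: offset=5 data="vEHEH" -> buffer=rFeOyvEHEHD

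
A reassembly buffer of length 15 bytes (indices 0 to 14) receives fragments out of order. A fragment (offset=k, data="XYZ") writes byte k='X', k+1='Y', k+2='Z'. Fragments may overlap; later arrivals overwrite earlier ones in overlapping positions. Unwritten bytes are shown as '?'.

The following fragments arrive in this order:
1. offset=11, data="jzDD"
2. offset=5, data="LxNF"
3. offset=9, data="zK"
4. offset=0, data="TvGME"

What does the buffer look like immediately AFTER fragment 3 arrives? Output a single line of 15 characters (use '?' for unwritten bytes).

Fragment 1: offset=11 data="jzDD" -> buffer=???????????jzDD
Fragment 2: offset=5 data="LxNF" -> buffer=?????LxNF??jzDD
Fragment 3: offset=9 data="zK" -> buffer=?????LxNFzKjzDD

Answer: ?????LxNFzKjzDD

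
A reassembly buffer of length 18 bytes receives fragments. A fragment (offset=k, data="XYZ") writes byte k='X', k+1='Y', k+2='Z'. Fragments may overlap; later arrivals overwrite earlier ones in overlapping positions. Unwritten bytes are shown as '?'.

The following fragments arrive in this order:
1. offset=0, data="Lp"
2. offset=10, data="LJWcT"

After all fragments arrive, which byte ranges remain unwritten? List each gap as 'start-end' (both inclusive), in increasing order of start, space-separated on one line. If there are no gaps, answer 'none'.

Fragment 1: offset=0 len=2
Fragment 2: offset=10 len=5
Gaps: 2-9 15-17

Answer: 2-9 15-17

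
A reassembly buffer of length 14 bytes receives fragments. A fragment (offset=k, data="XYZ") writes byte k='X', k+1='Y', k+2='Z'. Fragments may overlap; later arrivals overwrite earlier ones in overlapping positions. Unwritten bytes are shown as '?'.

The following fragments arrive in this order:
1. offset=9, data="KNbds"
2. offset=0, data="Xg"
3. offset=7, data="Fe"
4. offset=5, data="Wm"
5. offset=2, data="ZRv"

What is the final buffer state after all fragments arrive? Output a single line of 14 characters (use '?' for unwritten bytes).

Answer: XgZRvWmFeKNbds

Derivation:
Fragment 1: offset=9 data="KNbds" -> buffer=?????????KNbds
Fragment 2: offset=0 data="Xg" -> buffer=Xg???????KNbds
Fragment 3: offset=7 data="Fe" -> buffer=Xg?????FeKNbds
Fragment 4: offset=5 data="Wm" -> buffer=Xg???WmFeKNbds
Fragment 5: offset=2 data="ZRv" -> buffer=XgZRvWmFeKNbds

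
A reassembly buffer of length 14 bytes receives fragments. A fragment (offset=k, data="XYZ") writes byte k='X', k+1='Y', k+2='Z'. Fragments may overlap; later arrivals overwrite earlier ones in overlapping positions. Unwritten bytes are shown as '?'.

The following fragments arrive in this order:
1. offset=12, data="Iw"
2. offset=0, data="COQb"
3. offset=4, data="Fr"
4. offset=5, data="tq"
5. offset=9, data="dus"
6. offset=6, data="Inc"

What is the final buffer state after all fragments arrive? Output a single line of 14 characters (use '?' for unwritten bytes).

Fragment 1: offset=12 data="Iw" -> buffer=????????????Iw
Fragment 2: offset=0 data="COQb" -> buffer=COQb????????Iw
Fragment 3: offset=4 data="Fr" -> buffer=COQbFr??????Iw
Fragment 4: offset=5 data="tq" -> buffer=COQbFtq?????Iw
Fragment 5: offset=9 data="dus" -> buffer=COQbFtq??dusIw
Fragment 6: offset=6 data="Inc" -> buffer=COQbFtIncdusIw

Answer: COQbFtIncdusIw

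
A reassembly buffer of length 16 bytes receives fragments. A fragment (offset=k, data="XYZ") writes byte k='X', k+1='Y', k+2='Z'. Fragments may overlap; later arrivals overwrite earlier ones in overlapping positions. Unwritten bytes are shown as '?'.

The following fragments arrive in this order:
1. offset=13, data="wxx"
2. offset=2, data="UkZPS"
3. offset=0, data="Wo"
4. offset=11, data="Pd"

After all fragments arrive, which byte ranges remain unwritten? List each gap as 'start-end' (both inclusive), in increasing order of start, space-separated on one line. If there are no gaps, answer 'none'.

Answer: 7-10

Derivation:
Fragment 1: offset=13 len=3
Fragment 2: offset=2 len=5
Fragment 3: offset=0 len=2
Fragment 4: offset=11 len=2
Gaps: 7-10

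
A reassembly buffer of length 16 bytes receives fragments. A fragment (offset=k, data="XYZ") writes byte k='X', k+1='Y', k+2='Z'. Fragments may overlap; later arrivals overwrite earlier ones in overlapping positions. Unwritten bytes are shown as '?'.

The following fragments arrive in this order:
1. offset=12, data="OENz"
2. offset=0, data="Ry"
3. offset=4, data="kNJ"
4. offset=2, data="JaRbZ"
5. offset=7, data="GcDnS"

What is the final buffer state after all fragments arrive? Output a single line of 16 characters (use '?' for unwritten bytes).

Fragment 1: offset=12 data="OENz" -> buffer=????????????OENz
Fragment 2: offset=0 data="Ry" -> buffer=Ry??????????OENz
Fragment 3: offset=4 data="kNJ" -> buffer=Ry??kNJ?????OENz
Fragment 4: offset=2 data="JaRbZ" -> buffer=RyJaRbZ?????OENz
Fragment 5: offset=7 data="GcDnS" -> buffer=RyJaRbZGcDnSOENz

Answer: RyJaRbZGcDnSOENz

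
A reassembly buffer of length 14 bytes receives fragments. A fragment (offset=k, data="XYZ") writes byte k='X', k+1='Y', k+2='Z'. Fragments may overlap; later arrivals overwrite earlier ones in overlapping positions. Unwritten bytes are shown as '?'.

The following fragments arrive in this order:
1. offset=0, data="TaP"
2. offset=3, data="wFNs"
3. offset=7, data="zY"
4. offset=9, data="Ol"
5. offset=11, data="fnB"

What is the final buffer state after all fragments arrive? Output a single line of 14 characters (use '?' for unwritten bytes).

Answer: TaPwFNszYOlfnB

Derivation:
Fragment 1: offset=0 data="TaP" -> buffer=TaP???????????
Fragment 2: offset=3 data="wFNs" -> buffer=TaPwFNs???????
Fragment 3: offset=7 data="zY" -> buffer=TaPwFNszY?????
Fragment 4: offset=9 data="Ol" -> buffer=TaPwFNszYOl???
Fragment 5: offset=11 data="fnB" -> buffer=TaPwFNszYOlfnB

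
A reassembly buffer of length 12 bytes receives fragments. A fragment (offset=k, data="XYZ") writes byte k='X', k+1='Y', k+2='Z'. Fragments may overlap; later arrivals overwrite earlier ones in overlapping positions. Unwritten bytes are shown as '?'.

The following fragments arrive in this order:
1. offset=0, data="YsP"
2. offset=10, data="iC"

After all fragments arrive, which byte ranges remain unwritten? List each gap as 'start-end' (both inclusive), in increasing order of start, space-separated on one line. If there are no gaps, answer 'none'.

Answer: 3-9

Derivation:
Fragment 1: offset=0 len=3
Fragment 2: offset=10 len=2
Gaps: 3-9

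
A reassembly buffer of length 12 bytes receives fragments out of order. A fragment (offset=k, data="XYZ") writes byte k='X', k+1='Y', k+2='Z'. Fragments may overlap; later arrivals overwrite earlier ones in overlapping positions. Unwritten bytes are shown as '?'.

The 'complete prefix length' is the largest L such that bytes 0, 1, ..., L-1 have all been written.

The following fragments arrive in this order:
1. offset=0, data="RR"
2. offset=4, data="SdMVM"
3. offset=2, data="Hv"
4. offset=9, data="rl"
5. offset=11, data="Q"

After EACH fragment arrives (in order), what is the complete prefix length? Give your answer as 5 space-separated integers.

Fragment 1: offset=0 data="RR" -> buffer=RR?????????? -> prefix_len=2
Fragment 2: offset=4 data="SdMVM" -> buffer=RR??SdMVM??? -> prefix_len=2
Fragment 3: offset=2 data="Hv" -> buffer=RRHvSdMVM??? -> prefix_len=9
Fragment 4: offset=9 data="rl" -> buffer=RRHvSdMVMrl? -> prefix_len=11
Fragment 5: offset=11 data="Q" -> buffer=RRHvSdMVMrlQ -> prefix_len=12

Answer: 2 2 9 11 12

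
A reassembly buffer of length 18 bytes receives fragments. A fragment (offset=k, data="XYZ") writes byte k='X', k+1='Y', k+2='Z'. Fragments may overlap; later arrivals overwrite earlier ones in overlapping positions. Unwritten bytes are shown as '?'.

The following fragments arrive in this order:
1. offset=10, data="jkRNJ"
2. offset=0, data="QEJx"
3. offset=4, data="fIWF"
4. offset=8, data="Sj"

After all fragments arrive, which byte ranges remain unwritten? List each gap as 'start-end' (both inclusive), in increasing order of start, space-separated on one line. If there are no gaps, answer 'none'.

Answer: 15-17

Derivation:
Fragment 1: offset=10 len=5
Fragment 2: offset=0 len=4
Fragment 3: offset=4 len=4
Fragment 4: offset=8 len=2
Gaps: 15-17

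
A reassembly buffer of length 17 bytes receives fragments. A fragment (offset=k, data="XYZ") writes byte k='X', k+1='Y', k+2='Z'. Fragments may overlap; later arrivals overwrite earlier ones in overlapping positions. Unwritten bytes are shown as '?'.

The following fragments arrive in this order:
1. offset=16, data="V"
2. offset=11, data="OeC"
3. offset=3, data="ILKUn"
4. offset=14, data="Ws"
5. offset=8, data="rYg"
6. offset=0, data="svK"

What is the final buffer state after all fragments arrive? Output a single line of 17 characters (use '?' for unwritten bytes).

Fragment 1: offset=16 data="V" -> buffer=????????????????V
Fragment 2: offset=11 data="OeC" -> buffer=???????????OeC??V
Fragment 3: offset=3 data="ILKUn" -> buffer=???ILKUn???OeC??V
Fragment 4: offset=14 data="Ws" -> buffer=???ILKUn???OeCWsV
Fragment 5: offset=8 data="rYg" -> buffer=???ILKUnrYgOeCWsV
Fragment 6: offset=0 data="svK" -> buffer=svKILKUnrYgOeCWsV

Answer: svKILKUnrYgOeCWsV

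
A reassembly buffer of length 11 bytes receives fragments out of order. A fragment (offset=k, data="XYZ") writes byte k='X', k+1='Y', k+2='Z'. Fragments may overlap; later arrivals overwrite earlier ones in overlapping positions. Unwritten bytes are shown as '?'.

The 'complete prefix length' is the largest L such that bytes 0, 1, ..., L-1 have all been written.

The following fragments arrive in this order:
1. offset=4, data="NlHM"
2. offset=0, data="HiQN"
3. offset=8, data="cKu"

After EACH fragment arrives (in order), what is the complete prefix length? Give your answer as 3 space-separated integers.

Fragment 1: offset=4 data="NlHM" -> buffer=????NlHM??? -> prefix_len=0
Fragment 2: offset=0 data="HiQN" -> buffer=HiQNNlHM??? -> prefix_len=8
Fragment 3: offset=8 data="cKu" -> buffer=HiQNNlHMcKu -> prefix_len=11

Answer: 0 8 11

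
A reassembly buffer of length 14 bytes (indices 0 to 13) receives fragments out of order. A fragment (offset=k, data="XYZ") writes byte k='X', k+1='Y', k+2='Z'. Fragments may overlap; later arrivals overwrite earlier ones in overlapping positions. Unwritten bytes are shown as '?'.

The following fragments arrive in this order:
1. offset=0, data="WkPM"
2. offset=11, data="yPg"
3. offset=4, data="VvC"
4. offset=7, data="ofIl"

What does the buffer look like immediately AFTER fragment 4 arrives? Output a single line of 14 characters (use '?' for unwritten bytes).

Answer: WkPMVvCofIlyPg

Derivation:
Fragment 1: offset=0 data="WkPM" -> buffer=WkPM??????????
Fragment 2: offset=11 data="yPg" -> buffer=WkPM???????yPg
Fragment 3: offset=4 data="VvC" -> buffer=WkPMVvC????yPg
Fragment 4: offset=7 data="ofIl" -> buffer=WkPMVvCofIlyPg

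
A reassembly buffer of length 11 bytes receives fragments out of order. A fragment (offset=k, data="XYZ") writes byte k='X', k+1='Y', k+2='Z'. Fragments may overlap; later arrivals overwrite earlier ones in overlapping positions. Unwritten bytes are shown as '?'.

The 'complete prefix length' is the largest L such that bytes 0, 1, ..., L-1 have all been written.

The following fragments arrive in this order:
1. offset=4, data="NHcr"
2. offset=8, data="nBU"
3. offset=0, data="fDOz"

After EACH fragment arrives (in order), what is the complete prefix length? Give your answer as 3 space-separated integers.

Fragment 1: offset=4 data="NHcr" -> buffer=????NHcr??? -> prefix_len=0
Fragment 2: offset=8 data="nBU" -> buffer=????NHcrnBU -> prefix_len=0
Fragment 3: offset=0 data="fDOz" -> buffer=fDOzNHcrnBU -> prefix_len=11

Answer: 0 0 11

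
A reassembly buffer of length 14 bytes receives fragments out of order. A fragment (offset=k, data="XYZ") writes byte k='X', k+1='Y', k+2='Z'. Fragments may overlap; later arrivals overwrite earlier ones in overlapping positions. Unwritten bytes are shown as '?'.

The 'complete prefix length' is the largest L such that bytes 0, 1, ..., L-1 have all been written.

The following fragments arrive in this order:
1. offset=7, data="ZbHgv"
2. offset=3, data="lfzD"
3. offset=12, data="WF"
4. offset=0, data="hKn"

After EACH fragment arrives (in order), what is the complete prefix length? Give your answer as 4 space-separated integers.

Fragment 1: offset=7 data="ZbHgv" -> buffer=???????ZbHgv?? -> prefix_len=0
Fragment 2: offset=3 data="lfzD" -> buffer=???lfzDZbHgv?? -> prefix_len=0
Fragment 3: offset=12 data="WF" -> buffer=???lfzDZbHgvWF -> prefix_len=0
Fragment 4: offset=0 data="hKn" -> buffer=hKnlfzDZbHgvWF -> prefix_len=14

Answer: 0 0 0 14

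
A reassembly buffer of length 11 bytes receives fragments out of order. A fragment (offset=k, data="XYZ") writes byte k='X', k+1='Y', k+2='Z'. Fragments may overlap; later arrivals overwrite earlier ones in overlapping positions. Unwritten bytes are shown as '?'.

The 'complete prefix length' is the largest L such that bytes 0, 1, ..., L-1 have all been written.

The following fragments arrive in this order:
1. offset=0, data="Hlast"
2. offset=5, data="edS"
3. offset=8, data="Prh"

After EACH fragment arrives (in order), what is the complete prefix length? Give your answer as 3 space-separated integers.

Answer: 5 8 11

Derivation:
Fragment 1: offset=0 data="Hlast" -> buffer=Hlast?????? -> prefix_len=5
Fragment 2: offset=5 data="edS" -> buffer=HlastedS??? -> prefix_len=8
Fragment 3: offset=8 data="Prh" -> buffer=HlastedSPrh -> prefix_len=11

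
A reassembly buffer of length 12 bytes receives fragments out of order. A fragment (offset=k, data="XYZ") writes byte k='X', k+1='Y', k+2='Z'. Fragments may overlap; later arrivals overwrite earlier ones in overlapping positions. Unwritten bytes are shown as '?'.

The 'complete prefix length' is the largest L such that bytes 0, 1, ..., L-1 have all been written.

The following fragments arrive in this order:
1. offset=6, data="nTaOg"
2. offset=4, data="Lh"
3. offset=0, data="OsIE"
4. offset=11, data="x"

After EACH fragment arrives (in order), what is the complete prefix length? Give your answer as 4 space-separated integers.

Fragment 1: offset=6 data="nTaOg" -> buffer=??????nTaOg? -> prefix_len=0
Fragment 2: offset=4 data="Lh" -> buffer=????LhnTaOg? -> prefix_len=0
Fragment 3: offset=0 data="OsIE" -> buffer=OsIELhnTaOg? -> prefix_len=11
Fragment 4: offset=11 data="x" -> buffer=OsIELhnTaOgx -> prefix_len=12

Answer: 0 0 11 12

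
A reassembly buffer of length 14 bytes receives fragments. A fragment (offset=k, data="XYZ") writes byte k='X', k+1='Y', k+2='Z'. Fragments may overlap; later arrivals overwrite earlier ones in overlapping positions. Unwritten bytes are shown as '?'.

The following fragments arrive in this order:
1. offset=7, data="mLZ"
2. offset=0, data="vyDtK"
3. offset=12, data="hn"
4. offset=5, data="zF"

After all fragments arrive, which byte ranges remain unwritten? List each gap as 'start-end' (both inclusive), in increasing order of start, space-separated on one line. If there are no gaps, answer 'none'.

Fragment 1: offset=7 len=3
Fragment 2: offset=0 len=5
Fragment 3: offset=12 len=2
Fragment 4: offset=5 len=2
Gaps: 10-11

Answer: 10-11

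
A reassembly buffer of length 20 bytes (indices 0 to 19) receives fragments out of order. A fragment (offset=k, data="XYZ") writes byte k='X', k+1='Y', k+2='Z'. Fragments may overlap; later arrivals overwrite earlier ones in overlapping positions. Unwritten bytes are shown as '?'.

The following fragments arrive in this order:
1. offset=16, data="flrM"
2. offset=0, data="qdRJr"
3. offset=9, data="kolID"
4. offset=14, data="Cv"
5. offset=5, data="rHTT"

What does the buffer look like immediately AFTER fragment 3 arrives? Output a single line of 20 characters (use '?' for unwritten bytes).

Fragment 1: offset=16 data="flrM" -> buffer=????????????????flrM
Fragment 2: offset=0 data="qdRJr" -> buffer=qdRJr???????????flrM
Fragment 3: offset=9 data="kolID" -> buffer=qdRJr????kolID??flrM

Answer: qdRJr????kolID??flrM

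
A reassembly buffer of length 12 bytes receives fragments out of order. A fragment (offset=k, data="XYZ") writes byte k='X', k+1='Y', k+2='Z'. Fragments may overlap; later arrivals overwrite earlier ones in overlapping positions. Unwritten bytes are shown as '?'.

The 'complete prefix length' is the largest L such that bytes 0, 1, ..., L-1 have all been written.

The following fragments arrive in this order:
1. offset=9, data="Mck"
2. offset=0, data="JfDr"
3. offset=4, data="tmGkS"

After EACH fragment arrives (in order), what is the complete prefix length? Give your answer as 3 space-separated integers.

Fragment 1: offset=9 data="Mck" -> buffer=?????????Mck -> prefix_len=0
Fragment 2: offset=0 data="JfDr" -> buffer=JfDr?????Mck -> prefix_len=4
Fragment 3: offset=4 data="tmGkS" -> buffer=JfDrtmGkSMck -> prefix_len=12

Answer: 0 4 12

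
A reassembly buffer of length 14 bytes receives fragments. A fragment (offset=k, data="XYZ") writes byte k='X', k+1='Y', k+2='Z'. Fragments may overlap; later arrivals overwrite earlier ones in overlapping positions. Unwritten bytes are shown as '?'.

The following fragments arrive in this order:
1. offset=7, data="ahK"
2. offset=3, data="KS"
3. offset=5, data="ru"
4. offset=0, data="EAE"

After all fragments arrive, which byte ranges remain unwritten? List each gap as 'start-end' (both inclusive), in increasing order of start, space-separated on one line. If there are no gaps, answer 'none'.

Answer: 10-13

Derivation:
Fragment 1: offset=7 len=3
Fragment 2: offset=3 len=2
Fragment 3: offset=5 len=2
Fragment 4: offset=0 len=3
Gaps: 10-13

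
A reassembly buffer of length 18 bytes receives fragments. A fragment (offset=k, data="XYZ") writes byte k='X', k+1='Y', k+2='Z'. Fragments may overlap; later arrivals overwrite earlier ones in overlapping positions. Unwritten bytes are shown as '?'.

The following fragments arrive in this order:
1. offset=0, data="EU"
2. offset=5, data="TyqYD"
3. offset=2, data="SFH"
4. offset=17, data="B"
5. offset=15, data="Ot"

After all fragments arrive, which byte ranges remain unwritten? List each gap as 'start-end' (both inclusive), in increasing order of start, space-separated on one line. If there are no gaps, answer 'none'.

Answer: 10-14

Derivation:
Fragment 1: offset=0 len=2
Fragment 2: offset=5 len=5
Fragment 3: offset=2 len=3
Fragment 4: offset=17 len=1
Fragment 5: offset=15 len=2
Gaps: 10-14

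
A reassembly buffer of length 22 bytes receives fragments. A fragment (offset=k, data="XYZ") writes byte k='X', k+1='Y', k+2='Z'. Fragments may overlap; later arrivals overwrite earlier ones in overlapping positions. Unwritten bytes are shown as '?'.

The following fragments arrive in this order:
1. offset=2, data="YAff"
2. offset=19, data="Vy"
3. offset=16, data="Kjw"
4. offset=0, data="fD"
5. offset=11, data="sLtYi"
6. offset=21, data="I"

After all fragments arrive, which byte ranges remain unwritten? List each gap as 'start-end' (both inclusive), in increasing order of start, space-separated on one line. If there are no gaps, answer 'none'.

Fragment 1: offset=2 len=4
Fragment 2: offset=19 len=2
Fragment 3: offset=16 len=3
Fragment 4: offset=0 len=2
Fragment 5: offset=11 len=5
Fragment 6: offset=21 len=1
Gaps: 6-10

Answer: 6-10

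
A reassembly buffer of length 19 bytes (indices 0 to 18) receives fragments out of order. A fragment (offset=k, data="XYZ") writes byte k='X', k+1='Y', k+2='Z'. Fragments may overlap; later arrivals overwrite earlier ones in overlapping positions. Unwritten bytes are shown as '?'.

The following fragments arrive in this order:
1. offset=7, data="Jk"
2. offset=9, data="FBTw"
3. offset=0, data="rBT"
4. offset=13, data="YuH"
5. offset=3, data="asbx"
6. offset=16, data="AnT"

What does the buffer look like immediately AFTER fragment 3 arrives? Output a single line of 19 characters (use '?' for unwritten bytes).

Fragment 1: offset=7 data="Jk" -> buffer=???????Jk??????????
Fragment 2: offset=9 data="FBTw" -> buffer=???????JkFBTw??????
Fragment 3: offset=0 data="rBT" -> buffer=rBT????JkFBTw??????

Answer: rBT????JkFBTw??????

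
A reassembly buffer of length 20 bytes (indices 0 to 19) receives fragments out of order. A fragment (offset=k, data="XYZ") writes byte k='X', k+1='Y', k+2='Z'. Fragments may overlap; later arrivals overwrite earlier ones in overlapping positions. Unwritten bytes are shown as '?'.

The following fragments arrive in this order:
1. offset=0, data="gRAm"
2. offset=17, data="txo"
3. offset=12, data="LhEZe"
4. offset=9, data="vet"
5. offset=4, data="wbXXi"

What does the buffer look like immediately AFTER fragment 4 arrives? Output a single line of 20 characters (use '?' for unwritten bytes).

Fragment 1: offset=0 data="gRAm" -> buffer=gRAm????????????????
Fragment 2: offset=17 data="txo" -> buffer=gRAm?????????????txo
Fragment 3: offset=12 data="LhEZe" -> buffer=gRAm????????LhEZetxo
Fragment 4: offset=9 data="vet" -> buffer=gRAm?????vetLhEZetxo

Answer: gRAm?????vetLhEZetxo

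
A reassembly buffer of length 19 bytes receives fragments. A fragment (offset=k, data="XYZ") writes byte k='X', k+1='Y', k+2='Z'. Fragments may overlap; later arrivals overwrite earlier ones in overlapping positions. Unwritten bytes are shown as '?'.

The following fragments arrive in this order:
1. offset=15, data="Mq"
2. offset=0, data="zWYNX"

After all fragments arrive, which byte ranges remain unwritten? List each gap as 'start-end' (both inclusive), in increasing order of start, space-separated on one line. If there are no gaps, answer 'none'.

Answer: 5-14 17-18

Derivation:
Fragment 1: offset=15 len=2
Fragment 2: offset=0 len=5
Gaps: 5-14 17-18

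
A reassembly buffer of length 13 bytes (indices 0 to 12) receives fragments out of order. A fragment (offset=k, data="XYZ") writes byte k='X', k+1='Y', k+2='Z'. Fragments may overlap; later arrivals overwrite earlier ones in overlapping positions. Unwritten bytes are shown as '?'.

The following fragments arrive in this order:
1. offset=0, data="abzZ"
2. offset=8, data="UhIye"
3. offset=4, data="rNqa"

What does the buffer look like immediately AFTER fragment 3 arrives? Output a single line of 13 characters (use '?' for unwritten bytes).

Fragment 1: offset=0 data="abzZ" -> buffer=abzZ?????????
Fragment 2: offset=8 data="UhIye" -> buffer=abzZ????UhIye
Fragment 3: offset=4 data="rNqa" -> buffer=abzZrNqaUhIye

Answer: abzZrNqaUhIye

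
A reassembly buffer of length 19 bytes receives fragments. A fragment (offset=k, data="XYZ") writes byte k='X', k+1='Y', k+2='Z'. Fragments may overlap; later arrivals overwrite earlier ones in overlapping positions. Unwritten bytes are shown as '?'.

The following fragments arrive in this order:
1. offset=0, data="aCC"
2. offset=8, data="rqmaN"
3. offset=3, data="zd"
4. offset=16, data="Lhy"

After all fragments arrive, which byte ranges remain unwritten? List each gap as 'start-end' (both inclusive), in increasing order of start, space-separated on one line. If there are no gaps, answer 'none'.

Fragment 1: offset=0 len=3
Fragment 2: offset=8 len=5
Fragment 3: offset=3 len=2
Fragment 4: offset=16 len=3
Gaps: 5-7 13-15

Answer: 5-7 13-15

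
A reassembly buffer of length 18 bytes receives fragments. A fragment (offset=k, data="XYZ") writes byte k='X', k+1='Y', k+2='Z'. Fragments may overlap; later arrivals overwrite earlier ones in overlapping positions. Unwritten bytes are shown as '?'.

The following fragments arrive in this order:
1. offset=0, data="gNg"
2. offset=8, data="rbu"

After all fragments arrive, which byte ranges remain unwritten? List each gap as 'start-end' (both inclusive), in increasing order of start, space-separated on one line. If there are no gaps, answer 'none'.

Answer: 3-7 11-17

Derivation:
Fragment 1: offset=0 len=3
Fragment 2: offset=8 len=3
Gaps: 3-7 11-17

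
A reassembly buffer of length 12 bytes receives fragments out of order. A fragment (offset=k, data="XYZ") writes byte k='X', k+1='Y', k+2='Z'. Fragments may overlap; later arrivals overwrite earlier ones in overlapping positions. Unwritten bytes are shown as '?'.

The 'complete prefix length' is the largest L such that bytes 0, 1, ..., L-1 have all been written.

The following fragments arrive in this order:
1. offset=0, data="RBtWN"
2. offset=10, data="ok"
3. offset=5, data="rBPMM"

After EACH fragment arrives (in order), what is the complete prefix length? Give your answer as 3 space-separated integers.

Answer: 5 5 12

Derivation:
Fragment 1: offset=0 data="RBtWN" -> buffer=RBtWN??????? -> prefix_len=5
Fragment 2: offset=10 data="ok" -> buffer=RBtWN?????ok -> prefix_len=5
Fragment 3: offset=5 data="rBPMM" -> buffer=RBtWNrBPMMok -> prefix_len=12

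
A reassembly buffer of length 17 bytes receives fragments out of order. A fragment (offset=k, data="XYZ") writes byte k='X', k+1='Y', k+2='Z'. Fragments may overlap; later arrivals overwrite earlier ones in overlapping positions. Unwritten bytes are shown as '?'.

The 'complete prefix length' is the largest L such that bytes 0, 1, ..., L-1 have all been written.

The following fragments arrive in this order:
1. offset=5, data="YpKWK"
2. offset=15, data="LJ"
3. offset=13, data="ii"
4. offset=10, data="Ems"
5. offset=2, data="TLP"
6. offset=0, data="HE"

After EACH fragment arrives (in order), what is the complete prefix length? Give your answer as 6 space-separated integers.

Answer: 0 0 0 0 0 17

Derivation:
Fragment 1: offset=5 data="YpKWK" -> buffer=?????YpKWK??????? -> prefix_len=0
Fragment 2: offset=15 data="LJ" -> buffer=?????YpKWK?????LJ -> prefix_len=0
Fragment 3: offset=13 data="ii" -> buffer=?????YpKWK???iiLJ -> prefix_len=0
Fragment 4: offset=10 data="Ems" -> buffer=?????YpKWKEmsiiLJ -> prefix_len=0
Fragment 5: offset=2 data="TLP" -> buffer=??TLPYpKWKEmsiiLJ -> prefix_len=0
Fragment 6: offset=0 data="HE" -> buffer=HETLPYpKWKEmsiiLJ -> prefix_len=17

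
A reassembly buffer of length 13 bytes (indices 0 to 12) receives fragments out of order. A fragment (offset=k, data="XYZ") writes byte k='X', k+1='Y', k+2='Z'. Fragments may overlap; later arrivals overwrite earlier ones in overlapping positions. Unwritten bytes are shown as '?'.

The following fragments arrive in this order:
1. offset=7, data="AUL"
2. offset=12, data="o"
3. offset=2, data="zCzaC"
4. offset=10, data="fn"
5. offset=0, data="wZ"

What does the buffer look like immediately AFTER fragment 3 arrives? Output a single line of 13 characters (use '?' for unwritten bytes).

Answer: ??zCzaCAUL??o

Derivation:
Fragment 1: offset=7 data="AUL" -> buffer=???????AUL???
Fragment 2: offset=12 data="o" -> buffer=???????AUL??o
Fragment 3: offset=2 data="zCzaC" -> buffer=??zCzaCAUL??o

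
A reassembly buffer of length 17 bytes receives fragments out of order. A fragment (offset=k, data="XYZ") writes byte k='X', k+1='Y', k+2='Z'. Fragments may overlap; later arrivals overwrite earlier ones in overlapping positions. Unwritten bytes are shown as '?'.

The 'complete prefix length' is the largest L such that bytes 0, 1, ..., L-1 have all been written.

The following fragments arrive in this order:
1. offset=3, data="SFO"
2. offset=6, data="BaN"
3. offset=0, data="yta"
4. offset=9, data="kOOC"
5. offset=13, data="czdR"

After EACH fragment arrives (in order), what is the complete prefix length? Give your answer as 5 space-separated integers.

Fragment 1: offset=3 data="SFO" -> buffer=???SFO??????????? -> prefix_len=0
Fragment 2: offset=6 data="BaN" -> buffer=???SFOBaN???????? -> prefix_len=0
Fragment 3: offset=0 data="yta" -> buffer=ytaSFOBaN???????? -> prefix_len=9
Fragment 4: offset=9 data="kOOC" -> buffer=ytaSFOBaNkOOC???? -> prefix_len=13
Fragment 5: offset=13 data="czdR" -> buffer=ytaSFOBaNkOOCczdR -> prefix_len=17

Answer: 0 0 9 13 17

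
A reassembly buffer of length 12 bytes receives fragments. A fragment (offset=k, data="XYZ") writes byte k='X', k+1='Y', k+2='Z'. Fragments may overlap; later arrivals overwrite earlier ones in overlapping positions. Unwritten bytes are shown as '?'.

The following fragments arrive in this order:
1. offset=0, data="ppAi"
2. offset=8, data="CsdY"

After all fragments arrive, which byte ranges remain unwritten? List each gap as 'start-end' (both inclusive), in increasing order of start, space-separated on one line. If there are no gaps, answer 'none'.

Answer: 4-7

Derivation:
Fragment 1: offset=0 len=4
Fragment 2: offset=8 len=4
Gaps: 4-7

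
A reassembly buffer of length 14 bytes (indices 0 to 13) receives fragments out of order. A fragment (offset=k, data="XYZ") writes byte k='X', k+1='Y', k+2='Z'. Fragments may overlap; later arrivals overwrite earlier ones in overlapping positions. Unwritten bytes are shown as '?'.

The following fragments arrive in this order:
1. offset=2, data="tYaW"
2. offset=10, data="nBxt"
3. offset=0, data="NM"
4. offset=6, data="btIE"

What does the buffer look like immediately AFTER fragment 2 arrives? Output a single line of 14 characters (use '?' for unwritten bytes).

Fragment 1: offset=2 data="tYaW" -> buffer=??tYaW????????
Fragment 2: offset=10 data="nBxt" -> buffer=??tYaW????nBxt

Answer: ??tYaW????nBxt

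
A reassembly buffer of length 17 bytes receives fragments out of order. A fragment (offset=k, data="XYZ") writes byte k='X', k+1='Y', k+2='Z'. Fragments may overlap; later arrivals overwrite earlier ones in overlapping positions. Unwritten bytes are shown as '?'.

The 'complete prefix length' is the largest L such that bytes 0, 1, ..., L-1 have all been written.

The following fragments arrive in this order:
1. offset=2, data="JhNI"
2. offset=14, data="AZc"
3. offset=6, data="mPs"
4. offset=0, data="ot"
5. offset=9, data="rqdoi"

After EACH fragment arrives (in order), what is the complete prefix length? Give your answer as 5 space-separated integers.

Fragment 1: offset=2 data="JhNI" -> buffer=??JhNI??????????? -> prefix_len=0
Fragment 2: offset=14 data="AZc" -> buffer=??JhNI????????AZc -> prefix_len=0
Fragment 3: offset=6 data="mPs" -> buffer=??JhNImPs?????AZc -> prefix_len=0
Fragment 4: offset=0 data="ot" -> buffer=otJhNImPs?????AZc -> prefix_len=9
Fragment 5: offset=9 data="rqdoi" -> buffer=otJhNImPsrqdoiAZc -> prefix_len=17

Answer: 0 0 0 9 17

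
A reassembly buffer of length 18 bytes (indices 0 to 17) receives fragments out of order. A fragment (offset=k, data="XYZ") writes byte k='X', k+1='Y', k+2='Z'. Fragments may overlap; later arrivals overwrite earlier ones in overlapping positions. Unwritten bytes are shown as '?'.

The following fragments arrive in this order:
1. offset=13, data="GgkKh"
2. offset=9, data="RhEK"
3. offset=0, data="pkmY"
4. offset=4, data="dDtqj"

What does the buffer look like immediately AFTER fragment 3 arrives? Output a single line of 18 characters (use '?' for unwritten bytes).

Fragment 1: offset=13 data="GgkKh" -> buffer=?????????????GgkKh
Fragment 2: offset=9 data="RhEK" -> buffer=?????????RhEKGgkKh
Fragment 3: offset=0 data="pkmY" -> buffer=pkmY?????RhEKGgkKh

Answer: pkmY?????RhEKGgkKh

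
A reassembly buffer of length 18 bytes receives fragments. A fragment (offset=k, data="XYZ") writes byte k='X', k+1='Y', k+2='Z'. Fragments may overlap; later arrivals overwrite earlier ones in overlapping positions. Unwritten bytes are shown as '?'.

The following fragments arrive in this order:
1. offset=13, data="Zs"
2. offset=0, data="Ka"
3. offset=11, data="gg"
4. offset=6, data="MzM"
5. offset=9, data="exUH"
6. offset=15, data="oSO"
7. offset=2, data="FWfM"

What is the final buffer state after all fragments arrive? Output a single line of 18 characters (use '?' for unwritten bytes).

Answer: KaFWfMMzMexUHZsoSO

Derivation:
Fragment 1: offset=13 data="Zs" -> buffer=?????????????Zs???
Fragment 2: offset=0 data="Ka" -> buffer=Ka???????????Zs???
Fragment 3: offset=11 data="gg" -> buffer=Ka?????????ggZs???
Fragment 4: offset=6 data="MzM" -> buffer=Ka????MzM??ggZs???
Fragment 5: offset=9 data="exUH" -> buffer=Ka????MzMexUHZs???
Fragment 6: offset=15 data="oSO" -> buffer=Ka????MzMexUHZsoSO
Fragment 7: offset=2 data="FWfM" -> buffer=KaFWfMMzMexUHZsoSO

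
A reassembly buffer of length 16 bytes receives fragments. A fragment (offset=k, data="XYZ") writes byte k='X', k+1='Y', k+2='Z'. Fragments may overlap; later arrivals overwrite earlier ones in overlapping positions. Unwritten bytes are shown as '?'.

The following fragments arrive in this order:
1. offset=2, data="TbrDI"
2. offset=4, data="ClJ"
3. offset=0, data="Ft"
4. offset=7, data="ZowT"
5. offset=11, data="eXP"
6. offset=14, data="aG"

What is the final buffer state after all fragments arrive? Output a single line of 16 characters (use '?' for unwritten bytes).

Answer: FtTbClJZowTeXPaG

Derivation:
Fragment 1: offset=2 data="TbrDI" -> buffer=??TbrDI?????????
Fragment 2: offset=4 data="ClJ" -> buffer=??TbClJ?????????
Fragment 3: offset=0 data="Ft" -> buffer=FtTbClJ?????????
Fragment 4: offset=7 data="ZowT" -> buffer=FtTbClJZowT?????
Fragment 5: offset=11 data="eXP" -> buffer=FtTbClJZowTeXP??
Fragment 6: offset=14 data="aG" -> buffer=FtTbClJZowTeXPaG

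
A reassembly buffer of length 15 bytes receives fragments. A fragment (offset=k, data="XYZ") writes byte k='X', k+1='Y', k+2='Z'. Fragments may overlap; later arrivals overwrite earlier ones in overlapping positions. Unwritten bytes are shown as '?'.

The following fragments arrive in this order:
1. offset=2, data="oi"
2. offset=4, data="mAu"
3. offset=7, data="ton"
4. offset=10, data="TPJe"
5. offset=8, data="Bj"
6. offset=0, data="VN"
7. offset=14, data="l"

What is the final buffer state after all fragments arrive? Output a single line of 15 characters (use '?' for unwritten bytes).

Answer: VNoimAutBjTPJel

Derivation:
Fragment 1: offset=2 data="oi" -> buffer=??oi???????????
Fragment 2: offset=4 data="mAu" -> buffer=??oimAu????????
Fragment 3: offset=7 data="ton" -> buffer=??oimAuton?????
Fragment 4: offset=10 data="TPJe" -> buffer=??oimAutonTPJe?
Fragment 5: offset=8 data="Bj" -> buffer=??oimAutBjTPJe?
Fragment 6: offset=0 data="VN" -> buffer=VNoimAutBjTPJe?
Fragment 7: offset=14 data="l" -> buffer=VNoimAutBjTPJel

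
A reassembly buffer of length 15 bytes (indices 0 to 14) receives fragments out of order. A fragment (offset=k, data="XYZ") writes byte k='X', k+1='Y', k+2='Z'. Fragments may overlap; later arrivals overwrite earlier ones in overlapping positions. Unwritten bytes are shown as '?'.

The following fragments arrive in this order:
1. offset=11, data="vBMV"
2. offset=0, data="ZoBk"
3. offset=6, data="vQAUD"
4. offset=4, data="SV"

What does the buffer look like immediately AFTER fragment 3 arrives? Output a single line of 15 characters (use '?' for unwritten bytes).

Fragment 1: offset=11 data="vBMV" -> buffer=???????????vBMV
Fragment 2: offset=0 data="ZoBk" -> buffer=ZoBk???????vBMV
Fragment 3: offset=6 data="vQAUD" -> buffer=ZoBk??vQAUDvBMV

Answer: ZoBk??vQAUDvBMV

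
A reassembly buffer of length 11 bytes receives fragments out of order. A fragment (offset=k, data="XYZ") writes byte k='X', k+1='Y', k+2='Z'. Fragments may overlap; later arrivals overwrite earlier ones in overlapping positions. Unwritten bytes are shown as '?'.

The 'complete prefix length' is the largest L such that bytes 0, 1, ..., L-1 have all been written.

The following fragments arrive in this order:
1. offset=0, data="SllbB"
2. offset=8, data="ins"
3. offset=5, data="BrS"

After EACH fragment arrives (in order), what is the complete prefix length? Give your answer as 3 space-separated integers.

Answer: 5 5 11

Derivation:
Fragment 1: offset=0 data="SllbB" -> buffer=SllbB?????? -> prefix_len=5
Fragment 2: offset=8 data="ins" -> buffer=SllbB???ins -> prefix_len=5
Fragment 3: offset=5 data="BrS" -> buffer=SllbBBrSins -> prefix_len=11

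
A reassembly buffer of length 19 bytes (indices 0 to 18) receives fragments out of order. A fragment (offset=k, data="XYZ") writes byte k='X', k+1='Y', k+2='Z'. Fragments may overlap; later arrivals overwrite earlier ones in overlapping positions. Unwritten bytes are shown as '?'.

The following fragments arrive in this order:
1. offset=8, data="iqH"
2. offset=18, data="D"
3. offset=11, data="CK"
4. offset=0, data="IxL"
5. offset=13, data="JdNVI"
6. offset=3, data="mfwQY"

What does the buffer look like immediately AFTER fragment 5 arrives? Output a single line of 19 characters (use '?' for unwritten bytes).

Answer: IxL?????iqHCKJdNVID

Derivation:
Fragment 1: offset=8 data="iqH" -> buffer=????????iqH????????
Fragment 2: offset=18 data="D" -> buffer=????????iqH???????D
Fragment 3: offset=11 data="CK" -> buffer=????????iqHCK?????D
Fragment 4: offset=0 data="IxL" -> buffer=IxL?????iqHCK?????D
Fragment 5: offset=13 data="JdNVI" -> buffer=IxL?????iqHCKJdNVID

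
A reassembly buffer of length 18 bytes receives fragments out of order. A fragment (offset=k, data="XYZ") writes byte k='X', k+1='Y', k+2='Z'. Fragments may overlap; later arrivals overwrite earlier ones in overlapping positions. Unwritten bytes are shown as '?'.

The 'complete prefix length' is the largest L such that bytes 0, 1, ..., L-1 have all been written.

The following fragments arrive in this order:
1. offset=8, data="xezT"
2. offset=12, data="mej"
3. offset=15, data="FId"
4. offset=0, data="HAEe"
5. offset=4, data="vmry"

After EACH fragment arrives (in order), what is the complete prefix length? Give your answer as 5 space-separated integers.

Answer: 0 0 0 4 18

Derivation:
Fragment 1: offset=8 data="xezT" -> buffer=????????xezT?????? -> prefix_len=0
Fragment 2: offset=12 data="mej" -> buffer=????????xezTmej??? -> prefix_len=0
Fragment 3: offset=15 data="FId" -> buffer=????????xezTmejFId -> prefix_len=0
Fragment 4: offset=0 data="HAEe" -> buffer=HAEe????xezTmejFId -> prefix_len=4
Fragment 5: offset=4 data="vmry" -> buffer=HAEevmryxezTmejFId -> prefix_len=18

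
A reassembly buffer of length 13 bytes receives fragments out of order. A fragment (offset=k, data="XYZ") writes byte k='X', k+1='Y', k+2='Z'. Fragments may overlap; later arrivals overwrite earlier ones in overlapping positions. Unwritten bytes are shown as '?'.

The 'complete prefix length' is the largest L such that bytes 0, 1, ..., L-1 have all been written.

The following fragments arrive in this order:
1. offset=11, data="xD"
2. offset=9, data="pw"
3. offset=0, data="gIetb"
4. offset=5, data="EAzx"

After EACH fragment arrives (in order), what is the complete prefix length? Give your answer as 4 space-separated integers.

Fragment 1: offset=11 data="xD" -> buffer=???????????xD -> prefix_len=0
Fragment 2: offset=9 data="pw" -> buffer=?????????pwxD -> prefix_len=0
Fragment 3: offset=0 data="gIetb" -> buffer=gIetb????pwxD -> prefix_len=5
Fragment 4: offset=5 data="EAzx" -> buffer=gIetbEAzxpwxD -> prefix_len=13

Answer: 0 0 5 13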